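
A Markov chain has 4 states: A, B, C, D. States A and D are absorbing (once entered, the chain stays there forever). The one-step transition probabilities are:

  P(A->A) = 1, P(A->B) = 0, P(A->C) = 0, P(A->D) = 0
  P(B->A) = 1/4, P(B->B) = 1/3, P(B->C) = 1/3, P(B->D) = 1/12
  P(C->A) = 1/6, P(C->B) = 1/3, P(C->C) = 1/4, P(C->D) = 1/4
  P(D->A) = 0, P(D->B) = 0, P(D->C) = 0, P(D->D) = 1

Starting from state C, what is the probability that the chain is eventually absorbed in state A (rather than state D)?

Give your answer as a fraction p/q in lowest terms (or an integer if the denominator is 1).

Let a_i = P(absorbed in A | start in state i).
Boundary conditions: a_A = 1, a_D = 0.
For each transient state i, a_i = sum_j P(i->j) * a_j:
  a_B = 1/4*a_A + 1/3*a_B + 1/3*a_C + 1/12*a_D
  a_C = 1/6*a_A + 1/3*a_B + 1/4*a_C + 1/4*a_D

Substituting a_A = 1 and a_D = 0, rearrange to (I - Q) a = r where r[i] = P(i -> A):
  [2/3, -1/3] . (a_B, a_C) = 1/4
  [-1/3, 3/4] . (a_B, a_C) = 1/6

Solving yields:
  a_B = 5/8
  a_C = 1/2

Starting state is C, so the absorption probability is a_C = 1/2.

Answer: 1/2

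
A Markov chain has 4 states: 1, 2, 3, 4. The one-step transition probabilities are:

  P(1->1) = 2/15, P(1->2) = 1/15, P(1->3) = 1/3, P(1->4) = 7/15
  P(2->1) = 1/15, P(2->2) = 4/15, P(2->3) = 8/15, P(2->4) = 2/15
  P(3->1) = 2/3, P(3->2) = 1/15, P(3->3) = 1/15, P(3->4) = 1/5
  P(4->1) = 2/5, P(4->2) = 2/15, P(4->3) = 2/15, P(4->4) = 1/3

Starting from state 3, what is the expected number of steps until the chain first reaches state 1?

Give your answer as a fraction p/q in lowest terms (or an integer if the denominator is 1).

Let h_i = expected steps to first reach 1 from state i.
Boundary: h_1 = 0.
First-step equations for the other states:
  h_2 = 1 + 1/15*h_1 + 4/15*h_2 + 8/15*h_3 + 2/15*h_4
  h_3 = 1 + 2/3*h_1 + 1/15*h_2 + 1/15*h_3 + 1/5*h_4
  h_4 = 1 + 2/5*h_1 + 2/15*h_2 + 2/15*h_3 + 1/3*h_4

Substituting h_1 = 0 and rearranging gives the linear system (I - Q) h = 1:
  [11/15, -8/15, -2/15] . (h_2, h_3, h_4) = 1
  [-1/15, 14/15, -1/5] . (h_2, h_3, h_4) = 1
  [-2/15, -2/15, 2/3] . (h_2, h_3, h_4) = 1

Solving yields:
  h_2 = 2025/643
  h_3 = 2355/1286
  h_4 = 1605/643

Starting state is 3, so the expected hitting time is h_3 = 2355/1286.

Answer: 2355/1286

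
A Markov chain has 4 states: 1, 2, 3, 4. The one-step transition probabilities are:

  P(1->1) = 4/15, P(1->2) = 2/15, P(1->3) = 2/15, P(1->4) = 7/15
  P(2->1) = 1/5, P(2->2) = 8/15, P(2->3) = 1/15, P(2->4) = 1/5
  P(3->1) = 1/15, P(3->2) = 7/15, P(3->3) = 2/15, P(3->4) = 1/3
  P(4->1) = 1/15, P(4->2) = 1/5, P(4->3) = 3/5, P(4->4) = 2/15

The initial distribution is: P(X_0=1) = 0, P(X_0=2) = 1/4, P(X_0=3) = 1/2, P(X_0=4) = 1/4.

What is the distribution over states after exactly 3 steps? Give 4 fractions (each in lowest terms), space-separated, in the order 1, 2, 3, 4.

Answer: 997/6750 5147/13500 247/1125 679/2700

Derivation:
Propagating the distribution step by step (d_{t+1} = d_t * P):
d_0 = (1=0, 2=1/4, 3=1/2, 4=1/4)
  d_1[1] = 0*4/15 + 1/4*1/5 + 1/2*1/15 + 1/4*1/15 = 1/10
  d_1[2] = 0*2/15 + 1/4*8/15 + 1/2*7/15 + 1/4*1/5 = 5/12
  d_1[3] = 0*2/15 + 1/4*1/15 + 1/2*2/15 + 1/4*3/5 = 7/30
  d_1[4] = 0*7/15 + 1/4*1/5 + 1/2*1/3 + 1/4*2/15 = 1/4
d_1 = (1=1/10, 2=5/12, 3=7/30, 4=1/4)
  d_2[1] = 1/10*4/15 + 5/12*1/5 + 7/30*1/15 + 1/4*1/15 = 32/225
  d_2[2] = 1/10*2/15 + 5/12*8/15 + 7/30*7/15 + 1/4*1/5 = 71/180
  d_2[3] = 1/10*2/15 + 5/12*1/15 + 7/30*2/15 + 1/4*3/5 = 2/9
  d_2[4] = 1/10*7/15 + 5/12*1/5 + 7/30*1/3 + 1/4*2/15 = 217/900
d_2 = (1=32/225, 2=71/180, 3=2/9, 4=217/900)
  d_3[1] = 32/225*4/15 + 71/180*1/5 + 2/9*1/15 + 217/900*1/15 = 997/6750
  d_3[2] = 32/225*2/15 + 71/180*8/15 + 2/9*7/15 + 217/900*1/5 = 5147/13500
  d_3[3] = 32/225*2/15 + 71/180*1/15 + 2/9*2/15 + 217/900*3/5 = 247/1125
  d_3[4] = 32/225*7/15 + 71/180*1/5 + 2/9*1/3 + 217/900*2/15 = 679/2700
d_3 = (1=997/6750, 2=5147/13500, 3=247/1125, 4=679/2700)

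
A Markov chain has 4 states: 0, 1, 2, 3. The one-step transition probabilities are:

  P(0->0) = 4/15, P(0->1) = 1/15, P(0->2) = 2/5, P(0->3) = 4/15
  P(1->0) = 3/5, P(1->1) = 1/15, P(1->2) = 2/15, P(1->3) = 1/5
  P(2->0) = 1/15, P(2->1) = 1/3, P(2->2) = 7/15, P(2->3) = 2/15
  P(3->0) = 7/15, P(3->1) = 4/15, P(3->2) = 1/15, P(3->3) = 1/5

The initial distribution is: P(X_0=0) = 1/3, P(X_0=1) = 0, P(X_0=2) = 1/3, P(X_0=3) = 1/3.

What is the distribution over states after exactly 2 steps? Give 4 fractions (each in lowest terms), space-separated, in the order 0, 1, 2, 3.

Propagating the distribution step by step (d_{t+1} = d_t * P):
d_0 = (0=1/3, 1=0, 2=1/3, 3=1/3)
  d_1[0] = 1/3*4/15 + 0*3/5 + 1/3*1/15 + 1/3*7/15 = 4/15
  d_1[1] = 1/3*1/15 + 0*1/15 + 1/3*1/3 + 1/3*4/15 = 2/9
  d_1[2] = 1/3*2/5 + 0*2/15 + 1/3*7/15 + 1/3*1/15 = 14/45
  d_1[3] = 1/3*4/15 + 0*1/5 + 1/3*2/15 + 1/3*1/5 = 1/5
d_1 = (0=4/15, 1=2/9, 2=14/45, 3=1/5)
  d_2[0] = 4/15*4/15 + 2/9*3/5 + 14/45*1/15 + 1/5*7/15 = 43/135
  d_2[1] = 4/15*1/15 + 2/9*1/15 + 14/45*1/3 + 1/5*4/15 = 128/675
  d_2[2] = 4/15*2/5 + 2/9*2/15 + 14/45*7/15 + 1/5*1/15 = 199/675
  d_2[3] = 4/15*4/15 + 2/9*1/5 + 14/45*2/15 + 1/5*1/5 = 133/675
d_2 = (0=43/135, 1=128/675, 2=199/675, 3=133/675)

Answer: 43/135 128/675 199/675 133/675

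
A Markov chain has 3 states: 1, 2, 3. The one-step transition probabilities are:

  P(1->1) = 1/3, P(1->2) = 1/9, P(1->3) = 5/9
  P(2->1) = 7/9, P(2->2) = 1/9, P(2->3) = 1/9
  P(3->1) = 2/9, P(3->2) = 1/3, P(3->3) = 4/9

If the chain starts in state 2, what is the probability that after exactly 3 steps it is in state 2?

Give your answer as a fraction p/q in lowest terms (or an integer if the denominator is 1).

Answer: 161/729

Derivation:
Computing P^3 by repeated multiplication:
P^1 =
  1: [1/3, 1/9, 5/9]
  2: [7/9, 1/9, 1/9]
  3: [2/9, 1/3, 4/9]
P^2 =
  1: [26/81, 19/81, 4/9]
  2: [10/27, 11/81, 40/81]
  3: [35/81, 17/81, 29/81]
P^3 =
  1: [283/729, 17/81, 293/729]
  2: [247/729, 161/729, 107/243]
  3: [94/243, 139/729, 308/729]

(P^3)[2 -> 2] = 161/729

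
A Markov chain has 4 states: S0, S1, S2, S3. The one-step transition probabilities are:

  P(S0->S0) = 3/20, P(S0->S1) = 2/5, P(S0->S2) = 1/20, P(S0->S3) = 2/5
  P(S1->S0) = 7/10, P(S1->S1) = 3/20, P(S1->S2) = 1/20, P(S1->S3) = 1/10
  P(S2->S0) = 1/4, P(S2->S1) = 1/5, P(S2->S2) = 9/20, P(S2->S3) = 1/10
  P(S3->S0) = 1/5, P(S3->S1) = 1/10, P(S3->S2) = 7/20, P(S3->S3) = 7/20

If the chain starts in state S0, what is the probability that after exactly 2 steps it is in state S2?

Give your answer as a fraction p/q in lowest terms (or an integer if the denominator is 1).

Computing P^2 by repeated multiplication:
P^1 =
  S0: [3/20, 2/5, 1/20, 2/5]
  S1: [7/10, 3/20, 1/20, 1/10]
  S2: [1/4, 1/5, 9/20, 1/10]
  S3: [1/5, 1/10, 7/20, 7/20]
P^2 =
  S0: [79/200, 17/100, 19/100, 49/200]
  S1: [97/400, 129/400, 1/10, 67/200]
  S2: [31/100, 23/100, 13/50, 1/5]
  S3: [103/400, 1/5, 59/200, 99/400]

(P^2)[S0 -> S2] = 19/100

Answer: 19/100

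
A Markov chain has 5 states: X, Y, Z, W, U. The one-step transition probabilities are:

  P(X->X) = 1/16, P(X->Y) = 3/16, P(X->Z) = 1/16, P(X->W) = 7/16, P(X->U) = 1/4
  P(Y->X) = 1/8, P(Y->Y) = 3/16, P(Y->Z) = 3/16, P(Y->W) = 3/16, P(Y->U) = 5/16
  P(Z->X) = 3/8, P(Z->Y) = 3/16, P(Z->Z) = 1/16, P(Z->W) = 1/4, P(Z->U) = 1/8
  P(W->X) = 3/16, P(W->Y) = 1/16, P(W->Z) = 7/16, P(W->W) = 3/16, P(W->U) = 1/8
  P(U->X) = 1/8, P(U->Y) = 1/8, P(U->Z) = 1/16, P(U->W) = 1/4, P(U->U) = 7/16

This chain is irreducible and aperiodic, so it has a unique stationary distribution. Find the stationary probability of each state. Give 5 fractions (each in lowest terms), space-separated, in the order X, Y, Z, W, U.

Answer: 11639/66746 4657/33373 5895/33373 17211/66746 8396/33373

Derivation:
The stationary distribution satisfies pi = pi * P, i.e.:
  pi_X = 1/16*pi_X + 1/8*pi_Y + 3/8*pi_Z + 3/16*pi_W + 1/8*pi_U
  pi_Y = 3/16*pi_X + 3/16*pi_Y + 3/16*pi_Z + 1/16*pi_W + 1/8*pi_U
  pi_Z = 1/16*pi_X + 3/16*pi_Y + 1/16*pi_Z + 7/16*pi_W + 1/16*pi_U
  pi_W = 7/16*pi_X + 3/16*pi_Y + 1/4*pi_Z + 3/16*pi_W + 1/4*pi_U
  pi_U = 1/4*pi_X + 5/16*pi_Y + 1/8*pi_Z + 1/8*pi_W + 7/16*pi_U
with normalization: pi_X + pi_Y + pi_Z + pi_W + pi_U = 1.

Using the first 4 balance equations plus normalization, the linear system A*pi = b is:
  [-15/16, 1/8, 3/8, 3/16, 1/8] . pi = 0
  [3/16, -13/16, 3/16, 1/16, 1/8] . pi = 0
  [1/16, 3/16, -15/16, 7/16, 1/16] . pi = 0
  [7/16, 3/16, 1/4, -13/16, 1/4] . pi = 0
  [1, 1, 1, 1, 1] . pi = 1

Solving yields:
  pi_X = 11639/66746
  pi_Y = 4657/33373
  pi_Z = 5895/33373
  pi_W = 17211/66746
  pi_U = 8396/33373

Verification (pi * P):
  11639/66746*1/16 + 4657/33373*1/8 + 5895/33373*3/8 + 17211/66746*3/16 + 8396/33373*1/8 = 11639/66746 = pi_X  (ok)
  11639/66746*3/16 + 4657/33373*3/16 + 5895/33373*3/16 + 17211/66746*1/16 + 8396/33373*1/8 = 4657/33373 = pi_Y  (ok)
  11639/66746*1/16 + 4657/33373*3/16 + 5895/33373*1/16 + 17211/66746*7/16 + 8396/33373*1/16 = 5895/33373 = pi_Z  (ok)
  11639/66746*7/16 + 4657/33373*3/16 + 5895/33373*1/4 + 17211/66746*3/16 + 8396/33373*1/4 = 17211/66746 = pi_W  (ok)
  11639/66746*1/4 + 4657/33373*5/16 + 5895/33373*1/8 + 17211/66746*1/8 + 8396/33373*7/16 = 8396/33373 = pi_U  (ok)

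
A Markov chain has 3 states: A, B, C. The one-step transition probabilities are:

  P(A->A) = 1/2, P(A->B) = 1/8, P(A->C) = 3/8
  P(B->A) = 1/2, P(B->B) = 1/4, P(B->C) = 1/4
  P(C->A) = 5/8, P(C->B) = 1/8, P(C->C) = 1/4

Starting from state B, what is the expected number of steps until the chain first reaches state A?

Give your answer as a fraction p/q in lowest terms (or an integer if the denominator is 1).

Answer: 32/17

Derivation:
Let h_i = expected steps to first reach A from state i.
Boundary: h_A = 0.
First-step equations for the other states:
  h_B = 1 + 1/2*h_A + 1/4*h_B + 1/4*h_C
  h_C = 1 + 5/8*h_A + 1/8*h_B + 1/4*h_C

Substituting h_A = 0 and rearranging gives the linear system (I - Q) h = 1:
  [3/4, -1/4] . (h_B, h_C) = 1
  [-1/8, 3/4] . (h_B, h_C) = 1

Solving yields:
  h_B = 32/17
  h_C = 28/17

Starting state is B, so the expected hitting time is h_B = 32/17.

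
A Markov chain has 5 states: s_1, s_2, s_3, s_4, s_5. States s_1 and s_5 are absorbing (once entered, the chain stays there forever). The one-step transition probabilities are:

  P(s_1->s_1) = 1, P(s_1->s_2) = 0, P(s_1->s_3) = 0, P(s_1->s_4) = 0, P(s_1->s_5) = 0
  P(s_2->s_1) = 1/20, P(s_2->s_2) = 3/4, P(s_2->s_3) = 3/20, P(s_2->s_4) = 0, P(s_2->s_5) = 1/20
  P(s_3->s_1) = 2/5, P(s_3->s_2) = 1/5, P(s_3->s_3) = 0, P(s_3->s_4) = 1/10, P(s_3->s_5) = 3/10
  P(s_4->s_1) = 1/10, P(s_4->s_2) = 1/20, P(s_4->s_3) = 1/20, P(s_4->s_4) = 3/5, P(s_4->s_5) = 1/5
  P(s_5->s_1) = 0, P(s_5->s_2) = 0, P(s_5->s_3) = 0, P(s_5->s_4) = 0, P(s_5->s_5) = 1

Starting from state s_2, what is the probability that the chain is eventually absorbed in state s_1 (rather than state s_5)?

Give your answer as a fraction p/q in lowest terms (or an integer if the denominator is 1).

Let a_i = P(absorbed in s_1 | start in state i).
Boundary conditions: a_s_1 = 1, a_s_5 = 0.
For each transient state i, a_i = sum_j P(i->j) * a_j:
  a_s_2 = 1/20*a_s_1 + 3/4*a_s_2 + 3/20*a_s_3 + 0*a_s_4 + 1/20*a_s_5
  a_s_3 = 2/5*a_s_1 + 1/5*a_s_2 + 0*a_s_3 + 1/10*a_s_4 + 3/10*a_s_5
  a_s_4 = 1/10*a_s_1 + 1/20*a_s_2 + 1/20*a_s_3 + 3/5*a_s_4 + 1/5*a_s_5

Substituting a_s_1 = 1 and a_s_5 = 0, rearrange to (I - Q) a = r where r[i] = P(i -> s_1):
  [1/4, -3/20, 0] . (a_s_2, a_s_3, a_s_4) = 1/20
  [-1/5, 1, -1/10] . (a_s_2, a_s_3, a_s_4) = 2/5
  [-1/20, -1/20, 2/5] . (a_s_2, a_s_3, a_s_4) = 1/10

Solving yields:
  a_s_2 = 181/344
  a_s_3 = 187/344
  a_s_4 = 33/86

Starting state is s_2, so the absorption probability is a_s_2 = 181/344.

Answer: 181/344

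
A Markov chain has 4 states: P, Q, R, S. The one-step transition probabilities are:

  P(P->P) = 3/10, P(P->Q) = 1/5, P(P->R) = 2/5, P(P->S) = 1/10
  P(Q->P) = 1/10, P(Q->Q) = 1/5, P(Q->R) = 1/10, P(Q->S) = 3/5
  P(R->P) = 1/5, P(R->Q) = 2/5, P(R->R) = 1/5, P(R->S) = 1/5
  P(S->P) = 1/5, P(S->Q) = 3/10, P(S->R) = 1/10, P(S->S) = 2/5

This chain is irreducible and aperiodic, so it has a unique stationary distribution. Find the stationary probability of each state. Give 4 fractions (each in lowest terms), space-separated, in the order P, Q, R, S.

Answer: 34/177 16/59 31/177 64/177

Derivation:
The stationary distribution satisfies pi = pi * P, i.e.:
  pi_P = 3/10*pi_P + 1/10*pi_Q + 1/5*pi_R + 1/5*pi_S
  pi_Q = 1/5*pi_P + 1/5*pi_Q + 2/5*pi_R + 3/10*pi_S
  pi_R = 2/5*pi_P + 1/10*pi_Q + 1/5*pi_R + 1/10*pi_S
  pi_S = 1/10*pi_P + 3/5*pi_Q + 1/5*pi_R + 2/5*pi_S
with normalization: pi_P + pi_Q + pi_R + pi_S = 1.

Using the first 3 balance equations plus normalization, the linear system A*pi = b is:
  [-7/10, 1/10, 1/5, 1/5] . pi = 0
  [1/5, -4/5, 2/5, 3/10] . pi = 0
  [2/5, 1/10, -4/5, 1/10] . pi = 0
  [1, 1, 1, 1] . pi = 1

Solving yields:
  pi_P = 34/177
  pi_Q = 16/59
  pi_R = 31/177
  pi_S = 64/177

Verification (pi * P):
  34/177*3/10 + 16/59*1/10 + 31/177*1/5 + 64/177*1/5 = 34/177 = pi_P  (ok)
  34/177*1/5 + 16/59*1/5 + 31/177*2/5 + 64/177*3/10 = 16/59 = pi_Q  (ok)
  34/177*2/5 + 16/59*1/10 + 31/177*1/5 + 64/177*1/10 = 31/177 = pi_R  (ok)
  34/177*1/10 + 16/59*3/5 + 31/177*1/5 + 64/177*2/5 = 64/177 = pi_S  (ok)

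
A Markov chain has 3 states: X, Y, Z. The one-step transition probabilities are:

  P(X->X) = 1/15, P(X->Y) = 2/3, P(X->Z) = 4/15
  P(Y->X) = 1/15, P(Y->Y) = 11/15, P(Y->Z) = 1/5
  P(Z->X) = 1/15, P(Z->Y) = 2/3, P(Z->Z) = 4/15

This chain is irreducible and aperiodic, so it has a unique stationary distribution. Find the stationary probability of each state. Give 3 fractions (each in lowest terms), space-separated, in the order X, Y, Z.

Answer: 1/15 5/7 23/105

Derivation:
The stationary distribution satisfies pi = pi * P, i.e.:
  pi_X = 1/15*pi_X + 1/15*pi_Y + 1/15*pi_Z
  pi_Y = 2/3*pi_X + 11/15*pi_Y + 2/3*pi_Z
  pi_Z = 4/15*pi_X + 1/5*pi_Y + 4/15*pi_Z
with normalization: pi_X + pi_Y + pi_Z = 1.

Using the first 2 balance equations plus normalization, the linear system A*pi = b is:
  [-14/15, 1/15, 1/15] . pi = 0
  [2/3, -4/15, 2/3] . pi = 0
  [1, 1, 1] . pi = 1

Solving yields:
  pi_X = 1/15
  pi_Y = 5/7
  pi_Z = 23/105

Verification (pi * P):
  1/15*1/15 + 5/7*1/15 + 23/105*1/15 = 1/15 = pi_X  (ok)
  1/15*2/3 + 5/7*11/15 + 23/105*2/3 = 5/7 = pi_Y  (ok)
  1/15*4/15 + 5/7*1/5 + 23/105*4/15 = 23/105 = pi_Z  (ok)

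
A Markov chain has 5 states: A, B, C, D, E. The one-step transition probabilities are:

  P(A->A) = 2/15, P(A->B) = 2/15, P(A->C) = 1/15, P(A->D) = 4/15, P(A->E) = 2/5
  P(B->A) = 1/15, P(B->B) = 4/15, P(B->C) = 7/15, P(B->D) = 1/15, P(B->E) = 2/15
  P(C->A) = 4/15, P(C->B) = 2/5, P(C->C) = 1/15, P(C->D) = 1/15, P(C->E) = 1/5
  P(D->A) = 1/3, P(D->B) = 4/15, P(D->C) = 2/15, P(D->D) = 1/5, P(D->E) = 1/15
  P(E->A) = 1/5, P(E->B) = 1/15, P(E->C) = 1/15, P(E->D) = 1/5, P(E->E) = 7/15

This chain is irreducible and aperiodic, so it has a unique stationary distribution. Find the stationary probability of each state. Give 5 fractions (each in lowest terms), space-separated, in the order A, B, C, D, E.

Answer: 745/3878 29/140 3111/19390 1588/9695 10723/38780

Derivation:
The stationary distribution satisfies pi = pi * P, i.e.:
  pi_A = 2/15*pi_A + 1/15*pi_B + 4/15*pi_C + 1/3*pi_D + 1/5*pi_E
  pi_B = 2/15*pi_A + 4/15*pi_B + 2/5*pi_C + 4/15*pi_D + 1/15*pi_E
  pi_C = 1/15*pi_A + 7/15*pi_B + 1/15*pi_C + 2/15*pi_D + 1/15*pi_E
  pi_D = 4/15*pi_A + 1/15*pi_B + 1/15*pi_C + 1/5*pi_D + 1/5*pi_E
  pi_E = 2/5*pi_A + 2/15*pi_B + 1/5*pi_C + 1/15*pi_D + 7/15*pi_E
with normalization: pi_A + pi_B + pi_C + pi_D + pi_E = 1.

Using the first 4 balance equations plus normalization, the linear system A*pi = b is:
  [-13/15, 1/15, 4/15, 1/3, 1/5] . pi = 0
  [2/15, -11/15, 2/5, 4/15, 1/15] . pi = 0
  [1/15, 7/15, -14/15, 2/15, 1/15] . pi = 0
  [4/15, 1/15, 1/15, -4/5, 1/5] . pi = 0
  [1, 1, 1, 1, 1] . pi = 1

Solving yields:
  pi_A = 745/3878
  pi_B = 29/140
  pi_C = 3111/19390
  pi_D = 1588/9695
  pi_E = 10723/38780

Verification (pi * P):
  745/3878*2/15 + 29/140*1/15 + 3111/19390*4/15 + 1588/9695*1/3 + 10723/38780*1/5 = 745/3878 = pi_A  (ok)
  745/3878*2/15 + 29/140*4/15 + 3111/19390*2/5 + 1588/9695*4/15 + 10723/38780*1/15 = 29/140 = pi_B  (ok)
  745/3878*1/15 + 29/140*7/15 + 3111/19390*1/15 + 1588/9695*2/15 + 10723/38780*1/15 = 3111/19390 = pi_C  (ok)
  745/3878*4/15 + 29/140*1/15 + 3111/19390*1/15 + 1588/9695*1/5 + 10723/38780*1/5 = 1588/9695 = pi_D  (ok)
  745/3878*2/5 + 29/140*2/15 + 3111/19390*1/5 + 1588/9695*1/15 + 10723/38780*7/15 = 10723/38780 = pi_E  (ok)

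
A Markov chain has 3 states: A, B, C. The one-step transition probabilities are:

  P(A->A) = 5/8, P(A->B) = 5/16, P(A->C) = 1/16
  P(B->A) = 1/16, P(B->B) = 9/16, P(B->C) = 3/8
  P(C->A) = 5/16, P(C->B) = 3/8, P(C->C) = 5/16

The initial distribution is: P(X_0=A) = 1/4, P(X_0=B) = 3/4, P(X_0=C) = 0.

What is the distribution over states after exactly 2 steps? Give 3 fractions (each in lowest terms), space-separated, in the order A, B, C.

Answer: 257/1024 467/1024 75/256

Derivation:
Propagating the distribution step by step (d_{t+1} = d_t * P):
d_0 = (A=1/4, B=3/4, C=0)
  d_1[A] = 1/4*5/8 + 3/4*1/16 + 0*5/16 = 13/64
  d_1[B] = 1/4*5/16 + 3/4*9/16 + 0*3/8 = 1/2
  d_1[C] = 1/4*1/16 + 3/4*3/8 + 0*5/16 = 19/64
d_1 = (A=13/64, B=1/2, C=19/64)
  d_2[A] = 13/64*5/8 + 1/2*1/16 + 19/64*5/16 = 257/1024
  d_2[B] = 13/64*5/16 + 1/2*9/16 + 19/64*3/8 = 467/1024
  d_2[C] = 13/64*1/16 + 1/2*3/8 + 19/64*5/16 = 75/256
d_2 = (A=257/1024, B=467/1024, C=75/256)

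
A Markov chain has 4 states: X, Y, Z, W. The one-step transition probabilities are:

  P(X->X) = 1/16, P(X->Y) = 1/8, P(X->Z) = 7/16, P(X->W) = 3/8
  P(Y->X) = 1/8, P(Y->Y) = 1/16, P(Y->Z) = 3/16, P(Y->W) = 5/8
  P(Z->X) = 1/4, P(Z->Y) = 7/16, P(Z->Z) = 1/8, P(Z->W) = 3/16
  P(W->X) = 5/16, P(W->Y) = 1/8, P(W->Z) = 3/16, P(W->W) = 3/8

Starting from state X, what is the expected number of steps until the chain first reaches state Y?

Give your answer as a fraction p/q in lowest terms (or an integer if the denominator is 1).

Answer: 81/17

Derivation:
Let h_i = expected steps to first reach Y from state i.
Boundary: h_Y = 0.
First-step equations for the other states:
  h_X = 1 + 1/16*h_X + 1/8*h_Y + 7/16*h_Z + 3/8*h_W
  h_Z = 1 + 1/4*h_X + 7/16*h_Y + 1/8*h_Z + 3/16*h_W
  h_W = 1 + 5/16*h_X + 1/8*h_Y + 3/16*h_Z + 3/8*h_W

Substituting h_Y = 0 and rearranging gives the linear system (I - Q) h = 1:
  [15/16, -7/16, -3/8] . (h_X, h_Z, h_W) = 1
  [-1/4, 7/8, -3/16] . (h_X, h_Z, h_W) = 1
  [-5/16, -3/16, 5/8] . (h_X, h_Z, h_W) = 1

Solving yields:
  h_X = 81/17
  h_Z = 61/17
  h_W = 86/17

Starting state is X, so the expected hitting time is h_X = 81/17.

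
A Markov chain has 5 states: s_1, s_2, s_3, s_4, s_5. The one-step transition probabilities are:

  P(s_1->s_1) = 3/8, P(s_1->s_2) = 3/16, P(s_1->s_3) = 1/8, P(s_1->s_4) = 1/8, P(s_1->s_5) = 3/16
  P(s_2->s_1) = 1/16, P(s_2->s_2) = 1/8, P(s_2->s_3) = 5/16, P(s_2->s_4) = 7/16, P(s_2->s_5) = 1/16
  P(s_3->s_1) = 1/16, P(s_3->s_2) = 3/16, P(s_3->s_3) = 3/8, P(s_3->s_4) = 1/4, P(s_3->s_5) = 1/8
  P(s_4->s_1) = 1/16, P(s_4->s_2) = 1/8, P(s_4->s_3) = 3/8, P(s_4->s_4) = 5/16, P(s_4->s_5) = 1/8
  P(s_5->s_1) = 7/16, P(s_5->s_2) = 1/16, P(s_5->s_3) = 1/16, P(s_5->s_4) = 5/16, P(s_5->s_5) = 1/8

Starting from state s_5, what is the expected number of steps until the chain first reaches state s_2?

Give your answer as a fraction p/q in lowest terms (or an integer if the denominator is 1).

Let h_i = expected steps to first reach s_2 from state i.
Boundary: h_s_2 = 0.
First-step equations for the other states:
  h_s_1 = 1 + 3/8*h_s_1 + 3/16*h_s_2 + 1/8*h_s_3 + 1/8*h_s_4 + 3/16*h_s_5
  h_s_3 = 1 + 1/16*h_s_1 + 3/16*h_s_2 + 3/8*h_s_3 + 1/4*h_s_4 + 1/8*h_s_5
  h_s_4 = 1 + 1/16*h_s_1 + 1/8*h_s_2 + 3/8*h_s_3 + 5/16*h_s_4 + 1/8*h_s_5
  h_s_5 = 1 + 7/16*h_s_1 + 1/16*h_s_2 + 1/16*h_s_3 + 5/16*h_s_4 + 1/8*h_s_5

Substituting h_s_2 = 0 and rearranging gives the linear system (I - Q) h = 1:
  [5/8, -1/8, -1/8, -3/16] . (h_s_1, h_s_3, h_s_4, h_s_5) = 1
  [-1/16, 5/8, -1/4, -1/8] . (h_s_1, h_s_3, h_s_4, h_s_5) = 1
  [-1/16, -3/8, 11/16, -1/8] . (h_s_1, h_s_3, h_s_4, h_s_5) = 1
  [-7/16, -1/16, -5/16, 7/8] . (h_s_1, h_s_3, h_s_4, h_s_5) = 1

Solving yields:
  h_s_1 = 40784/6313
  h_s_3 = 40800/6313
  h_s_4 = 43520/6313
  h_s_5 = 46064/6313

Starting state is s_5, so the expected hitting time is h_s_5 = 46064/6313.

Answer: 46064/6313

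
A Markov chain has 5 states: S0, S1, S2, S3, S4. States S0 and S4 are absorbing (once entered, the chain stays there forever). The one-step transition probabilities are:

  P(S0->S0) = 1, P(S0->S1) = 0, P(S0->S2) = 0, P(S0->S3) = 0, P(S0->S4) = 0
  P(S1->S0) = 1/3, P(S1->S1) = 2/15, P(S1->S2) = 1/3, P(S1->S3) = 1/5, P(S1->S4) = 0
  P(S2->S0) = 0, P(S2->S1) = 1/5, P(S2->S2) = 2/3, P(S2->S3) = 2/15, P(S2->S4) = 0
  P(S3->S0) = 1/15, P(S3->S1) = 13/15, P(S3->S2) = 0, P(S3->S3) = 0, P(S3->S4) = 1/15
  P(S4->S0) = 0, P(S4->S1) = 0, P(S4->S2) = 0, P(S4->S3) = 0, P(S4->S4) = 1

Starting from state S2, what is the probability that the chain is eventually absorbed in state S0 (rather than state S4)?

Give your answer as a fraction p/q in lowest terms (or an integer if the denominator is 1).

Answer: 78/85

Derivation:
Let a_i = P(absorbed in S0 | start in state i).
Boundary conditions: a_S0 = 1, a_S4 = 0.
For each transient state i, a_i = sum_j P(i->j) * a_j:
  a_S1 = 1/3*a_S0 + 2/15*a_S1 + 1/3*a_S2 + 1/5*a_S3 + 0*a_S4
  a_S2 = 0*a_S0 + 1/5*a_S1 + 2/3*a_S2 + 2/15*a_S3 + 0*a_S4
  a_S3 = 1/15*a_S0 + 13/15*a_S1 + 0*a_S2 + 0*a_S3 + 1/15*a_S4

Substituting a_S0 = 1 and a_S4 = 0, rearrange to (I - Q) a = r where r[i] = P(i -> S0):
  [13/15, -1/3, -1/5] . (a_S1, a_S2, a_S3) = 1/3
  [-1/5, 1/3, -2/15] . (a_S1, a_S2, a_S3) = 0
  [-13/15, 0, 1] . (a_S1, a_S2, a_S3) = 1/15

Solving yields:
  a_S1 = 16/17
  a_S2 = 78/85
  a_S3 = 15/17

Starting state is S2, so the absorption probability is a_S2 = 78/85.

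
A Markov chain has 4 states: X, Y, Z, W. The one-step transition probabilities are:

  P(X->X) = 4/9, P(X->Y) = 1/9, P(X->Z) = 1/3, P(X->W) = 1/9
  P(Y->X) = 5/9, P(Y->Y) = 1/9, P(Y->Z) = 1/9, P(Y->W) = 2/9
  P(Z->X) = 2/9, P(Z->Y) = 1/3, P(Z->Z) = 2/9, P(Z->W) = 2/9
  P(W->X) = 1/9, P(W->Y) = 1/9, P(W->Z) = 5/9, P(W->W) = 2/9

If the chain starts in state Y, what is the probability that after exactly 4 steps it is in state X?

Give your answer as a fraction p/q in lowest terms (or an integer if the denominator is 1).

Computing P^4 by repeated multiplication:
P^1 =
  X: [4/9, 1/9, 1/3, 1/9]
  Y: [5/9, 1/9, 1/9, 2/9]
  Z: [2/9, 1/3, 2/9, 2/9]
  W: [1/9, 1/9, 5/9, 2/9]
P^2 =
  X: [28/81, 5/27, 8/27, 14/81]
  Y: [29/81, 11/81, 28/81, 13/81]
  Z: [29/81, 13/81, 23/81, 16/81]
  W: [7/27, 19/81, 8/27, 17/81]
P^3 =
  X: [83/243, 43/243, 217/729, 134/729]
  Y: [80/243, 137/729, 73/243, 133/729]
  Z: [1/3, 127/729, 226/729, 133/729]
  W: [244/729, 43/243, 215/729, 47/243]
P^4 =
  X: [2209/6561, 1163/6561, 220/729, 403/2187]
  Y: [2216/6561, 389/2187, 1960/6561, 406/2187]
  Z: [2192/6561, 1181/6561, 1973/6561, 5/27]
  W: [2192/6561, 1159/6561, 1996/6561, 1214/6561]

(P^4)[Y -> X] = 2216/6561

Answer: 2216/6561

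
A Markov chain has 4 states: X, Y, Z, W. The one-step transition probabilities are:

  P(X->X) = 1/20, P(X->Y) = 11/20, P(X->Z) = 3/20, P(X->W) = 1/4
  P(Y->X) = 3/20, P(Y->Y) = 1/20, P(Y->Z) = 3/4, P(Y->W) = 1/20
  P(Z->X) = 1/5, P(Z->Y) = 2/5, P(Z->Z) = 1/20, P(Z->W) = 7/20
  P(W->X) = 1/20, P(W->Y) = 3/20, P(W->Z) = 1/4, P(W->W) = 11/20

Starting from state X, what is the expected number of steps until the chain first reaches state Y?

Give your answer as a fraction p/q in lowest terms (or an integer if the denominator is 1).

Answer: 304/113

Derivation:
Let h_i = expected steps to first reach Y from state i.
Boundary: h_Y = 0.
First-step equations for the other states:
  h_X = 1 + 1/20*h_X + 11/20*h_Y + 3/20*h_Z + 1/4*h_W
  h_Z = 1 + 1/5*h_X + 2/5*h_Y + 1/20*h_Z + 7/20*h_W
  h_W = 1 + 1/20*h_X + 3/20*h_Y + 1/4*h_Z + 11/20*h_W

Substituting h_Y = 0 and rearranging gives the linear system (I - Q) h = 1:
  [19/20, -3/20, -1/4] . (h_X, h_Z, h_W) = 1
  [-1/5, 19/20, -7/20] . (h_X, h_Z, h_W) = 1
  [-1/20, -1/4, 9/20] . (h_X, h_Z, h_W) = 1

Solving yields:
  h_X = 304/113
  h_Z = 362/113
  h_W = 486/113

Starting state is X, so the expected hitting time is h_X = 304/113.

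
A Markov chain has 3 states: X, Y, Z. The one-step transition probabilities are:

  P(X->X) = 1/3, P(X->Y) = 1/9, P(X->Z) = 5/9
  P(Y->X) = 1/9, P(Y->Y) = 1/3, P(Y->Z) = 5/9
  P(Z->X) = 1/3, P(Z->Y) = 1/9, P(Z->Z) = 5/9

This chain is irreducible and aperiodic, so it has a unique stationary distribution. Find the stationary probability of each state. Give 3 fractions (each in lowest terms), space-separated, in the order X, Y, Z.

Answer: 19/63 1/7 5/9

Derivation:
The stationary distribution satisfies pi = pi * P, i.e.:
  pi_X = 1/3*pi_X + 1/9*pi_Y + 1/3*pi_Z
  pi_Y = 1/9*pi_X + 1/3*pi_Y + 1/9*pi_Z
  pi_Z = 5/9*pi_X + 5/9*pi_Y + 5/9*pi_Z
with normalization: pi_X + pi_Y + pi_Z = 1.

Using the first 2 balance equations plus normalization, the linear system A*pi = b is:
  [-2/3, 1/9, 1/3] . pi = 0
  [1/9, -2/3, 1/9] . pi = 0
  [1, 1, 1] . pi = 1

Solving yields:
  pi_X = 19/63
  pi_Y = 1/7
  pi_Z = 5/9

Verification (pi * P):
  19/63*1/3 + 1/7*1/9 + 5/9*1/3 = 19/63 = pi_X  (ok)
  19/63*1/9 + 1/7*1/3 + 5/9*1/9 = 1/7 = pi_Y  (ok)
  19/63*5/9 + 1/7*5/9 + 5/9*5/9 = 5/9 = pi_Z  (ok)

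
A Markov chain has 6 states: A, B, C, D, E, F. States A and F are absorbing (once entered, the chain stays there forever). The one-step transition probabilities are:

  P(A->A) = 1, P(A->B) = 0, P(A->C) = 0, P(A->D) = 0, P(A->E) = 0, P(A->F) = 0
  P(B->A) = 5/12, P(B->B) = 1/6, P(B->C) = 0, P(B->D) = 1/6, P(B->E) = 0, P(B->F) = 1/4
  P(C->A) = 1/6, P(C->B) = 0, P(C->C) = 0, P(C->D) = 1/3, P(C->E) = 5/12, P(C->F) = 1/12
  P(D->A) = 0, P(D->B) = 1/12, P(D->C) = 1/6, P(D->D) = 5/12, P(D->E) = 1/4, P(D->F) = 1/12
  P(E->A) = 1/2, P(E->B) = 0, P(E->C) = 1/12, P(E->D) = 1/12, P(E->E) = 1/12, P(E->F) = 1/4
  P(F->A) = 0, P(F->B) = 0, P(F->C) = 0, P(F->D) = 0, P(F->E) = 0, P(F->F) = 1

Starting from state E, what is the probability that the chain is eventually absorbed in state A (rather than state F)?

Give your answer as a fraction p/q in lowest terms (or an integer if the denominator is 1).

Answer: 584/897

Derivation:
Let a_i = P(absorbed in A | start in state i).
Boundary conditions: a_A = 1, a_F = 0.
For each transient state i, a_i = sum_j P(i->j) * a_j:
  a_B = 5/12*a_A + 1/6*a_B + 0*a_C + 1/6*a_D + 0*a_E + 1/4*a_F
  a_C = 1/6*a_A + 0*a_B + 0*a_C + 1/3*a_D + 5/12*a_E + 1/12*a_F
  a_D = 0*a_A + 1/12*a_B + 1/6*a_C + 5/12*a_D + 1/4*a_E + 1/12*a_F
  a_E = 1/2*a_A + 0*a_B + 1/12*a_C + 1/12*a_D + 1/12*a_E + 1/4*a_F

Substituting a_A = 1 and a_F = 0, rearrange to (I - Q) a = r where r[i] = P(i -> A):
  [5/6, 0, -1/6, 0] . (a_B, a_C, a_D, a_E) = 5/12
  [0, 1, -1/3, -5/12] . (a_B, a_C, a_D, a_E) = 1/6
  [-1/12, -1/6, 7/12, -1/4] . (a_B, a_C, a_D, a_E) = 0
  [0, -1/12, -1/12, 11/12] . (a_B, a_C, a_D, a_E) = 1/2

Solving yields:
  a_B = 4367/7176
  a_C = 4441/7176
  a_D = 3895/7176
  a_E = 584/897

Starting state is E, so the absorption probability is a_E = 584/897.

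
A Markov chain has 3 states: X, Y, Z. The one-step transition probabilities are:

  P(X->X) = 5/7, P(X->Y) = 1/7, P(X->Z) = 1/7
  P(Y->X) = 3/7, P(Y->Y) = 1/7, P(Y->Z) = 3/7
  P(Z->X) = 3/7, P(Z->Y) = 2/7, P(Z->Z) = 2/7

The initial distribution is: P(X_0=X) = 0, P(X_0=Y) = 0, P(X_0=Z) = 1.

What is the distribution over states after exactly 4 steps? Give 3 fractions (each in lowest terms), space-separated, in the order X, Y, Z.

Propagating the distribution step by step (d_{t+1} = d_t * P):
d_0 = (X=0, Y=0, Z=1)
  d_1[X] = 0*5/7 + 0*3/7 + 1*3/7 = 3/7
  d_1[Y] = 0*1/7 + 0*1/7 + 1*2/7 = 2/7
  d_1[Z] = 0*1/7 + 0*3/7 + 1*2/7 = 2/7
d_1 = (X=3/7, Y=2/7, Z=2/7)
  d_2[X] = 3/7*5/7 + 2/7*3/7 + 2/7*3/7 = 27/49
  d_2[Y] = 3/7*1/7 + 2/7*1/7 + 2/7*2/7 = 9/49
  d_2[Z] = 3/7*1/7 + 2/7*3/7 + 2/7*2/7 = 13/49
d_2 = (X=27/49, Y=9/49, Z=13/49)
  d_3[X] = 27/49*5/7 + 9/49*3/7 + 13/49*3/7 = 201/343
  d_3[Y] = 27/49*1/7 + 9/49*1/7 + 13/49*2/7 = 62/343
  d_3[Z] = 27/49*1/7 + 9/49*3/7 + 13/49*2/7 = 80/343
d_3 = (X=201/343, Y=62/343, Z=80/343)
  d_4[X] = 201/343*5/7 + 62/343*3/7 + 80/343*3/7 = 1431/2401
  d_4[Y] = 201/343*1/7 + 62/343*1/7 + 80/343*2/7 = 423/2401
  d_4[Z] = 201/343*1/7 + 62/343*3/7 + 80/343*2/7 = 547/2401
d_4 = (X=1431/2401, Y=423/2401, Z=547/2401)

Answer: 1431/2401 423/2401 547/2401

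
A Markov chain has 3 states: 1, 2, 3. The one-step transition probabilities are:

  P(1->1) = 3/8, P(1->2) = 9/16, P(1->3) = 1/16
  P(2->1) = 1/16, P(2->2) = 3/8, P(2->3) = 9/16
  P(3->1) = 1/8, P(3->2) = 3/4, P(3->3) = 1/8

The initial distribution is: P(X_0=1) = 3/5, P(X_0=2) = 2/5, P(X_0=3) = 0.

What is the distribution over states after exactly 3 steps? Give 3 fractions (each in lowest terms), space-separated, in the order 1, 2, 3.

Answer: 1349/10240 10761/20480 7021/20480

Derivation:
Propagating the distribution step by step (d_{t+1} = d_t * P):
d_0 = (1=3/5, 2=2/5, 3=0)
  d_1[1] = 3/5*3/8 + 2/5*1/16 + 0*1/8 = 1/4
  d_1[2] = 3/5*9/16 + 2/5*3/8 + 0*3/4 = 39/80
  d_1[3] = 3/5*1/16 + 2/5*9/16 + 0*1/8 = 21/80
d_1 = (1=1/4, 2=39/80, 3=21/80)
  d_2[1] = 1/4*3/8 + 39/80*1/16 + 21/80*1/8 = 201/1280
  d_2[2] = 1/4*9/16 + 39/80*3/8 + 21/80*3/4 = 333/640
  d_2[3] = 1/4*1/16 + 39/80*9/16 + 21/80*1/8 = 413/1280
d_2 = (1=201/1280, 2=333/640, 3=413/1280)
  d_3[1] = 201/1280*3/8 + 333/640*1/16 + 413/1280*1/8 = 1349/10240
  d_3[2] = 201/1280*9/16 + 333/640*3/8 + 413/1280*3/4 = 10761/20480
  d_3[3] = 201/1280*1/16 + 333/640*9/16 + 413/1280*1/8 = 7021/20480
d_3 = (1=1349/10240, 2=10761/20480, 3=7021/20480)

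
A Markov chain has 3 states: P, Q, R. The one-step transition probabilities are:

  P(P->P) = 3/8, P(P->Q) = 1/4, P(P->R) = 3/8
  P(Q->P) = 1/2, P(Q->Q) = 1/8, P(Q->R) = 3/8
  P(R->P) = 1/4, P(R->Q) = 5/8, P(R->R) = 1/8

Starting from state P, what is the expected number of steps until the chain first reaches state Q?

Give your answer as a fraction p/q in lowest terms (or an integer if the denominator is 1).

Let h_i = expected steps to first reach Q from state i.
Boundary: h_Q = 0.
First-step equations for the other states:
  h_P = 1 + 3/8*h_P + 1/4*h_Q + 3/8*h_R
  h_R = 1 + 1/4*h_P + 5/8*h_Q + 1/8*h_R

Substituting h_Q = 0 and rearranging gives the linear system (I - Q) h = 1:
  [5/8, -3/8] . (h_P, h_R) = 1
  [-1/4, 7/8] . (h_P, h_R) = 1

Solving yields:
  h_P = 80/29
  h_R = 56/29

Starting state is P, so the expected hitting time is h_P = 80/29.

Answer: 80/29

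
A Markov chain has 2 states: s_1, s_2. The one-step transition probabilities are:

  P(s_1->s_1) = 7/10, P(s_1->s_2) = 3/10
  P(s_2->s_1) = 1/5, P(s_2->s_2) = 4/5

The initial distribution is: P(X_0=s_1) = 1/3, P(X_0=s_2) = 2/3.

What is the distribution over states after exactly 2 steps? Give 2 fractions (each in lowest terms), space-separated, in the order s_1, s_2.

Propagating the distribution step by step (d_{t+1} = d_t * P):
d_0 = (s_1=1/3, s_2=2/3)
  d_1[s_1] = 1/3*7/10 + 2/3*1/5 = 11/30
  d_1[s_2] = 1/3*3/10 + 2/3*4/5 = 19/30
d_1 = (s_1=11/30, s_2=19/30)
  d_2[s_1] = 11/30*7/10 + 19/30*1/5 = 23/60
  d_2[s_2] = 11/30*3/10 + 19/30*4/5 = 37/60
d_2 = (s_1=23/60, s_2=37/60)

Answer: 23/60 37/60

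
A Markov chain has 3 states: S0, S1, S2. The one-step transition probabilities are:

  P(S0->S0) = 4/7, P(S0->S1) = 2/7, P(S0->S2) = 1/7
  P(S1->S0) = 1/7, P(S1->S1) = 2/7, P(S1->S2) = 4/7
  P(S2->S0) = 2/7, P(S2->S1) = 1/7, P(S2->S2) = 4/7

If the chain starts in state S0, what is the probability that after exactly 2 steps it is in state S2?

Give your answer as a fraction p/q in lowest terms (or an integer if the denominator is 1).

Answer: 16/49

Derivation:
Computing P^2 by repeated multiplication:
P^1 =
  S0: [4/7, 2/7, 1/7]
  S1: [1/7, 2/7, 4/7]
  S2: [2/7, 1/7, 4/7]
P^2 =
  S0: [20/49, 13/49, 16/49]
  S1: [2/7, 10/49, 25/49]
  S2: [17/49, 10/49, 22/49]

(P^2)[S0 -> S2] = 16/49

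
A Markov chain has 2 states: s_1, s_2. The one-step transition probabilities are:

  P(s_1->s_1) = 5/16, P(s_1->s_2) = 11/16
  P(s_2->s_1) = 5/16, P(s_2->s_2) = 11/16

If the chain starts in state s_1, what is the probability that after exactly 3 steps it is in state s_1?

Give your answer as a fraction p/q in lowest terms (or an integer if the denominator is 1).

Computing P^3 by repeated multiplication:
P^1 =
  s_1: [5/16, 11/16]
  s_2: [5/16, 11/16]
P^2 =
  s_1: [5/16, 11/16]
  s_2: [5/16, 11/16]
P^3 =
  s_1: [5/16, 11/16]
  s_2: [5/16, 11/16]

(P^3)[s_1 -> s_1] = 5/16

Answer: 5/16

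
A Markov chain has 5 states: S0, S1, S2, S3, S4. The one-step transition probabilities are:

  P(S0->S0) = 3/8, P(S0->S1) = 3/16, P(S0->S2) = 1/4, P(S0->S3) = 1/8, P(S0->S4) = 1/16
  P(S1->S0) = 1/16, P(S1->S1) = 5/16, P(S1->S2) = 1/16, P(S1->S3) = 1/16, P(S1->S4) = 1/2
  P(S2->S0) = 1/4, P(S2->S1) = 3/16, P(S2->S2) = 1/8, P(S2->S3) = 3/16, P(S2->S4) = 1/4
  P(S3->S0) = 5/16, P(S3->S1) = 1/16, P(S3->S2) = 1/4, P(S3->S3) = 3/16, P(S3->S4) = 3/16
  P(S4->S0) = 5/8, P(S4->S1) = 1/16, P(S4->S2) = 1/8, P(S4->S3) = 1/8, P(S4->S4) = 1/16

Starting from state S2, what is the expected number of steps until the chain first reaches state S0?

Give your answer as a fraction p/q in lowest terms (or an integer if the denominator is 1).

Answer: 13728/4369

Derivation:
Let h_i = expected steps to first reach S0 from state i.
Boundary: h_S0 = 0.
First-step equations for the other states:
  h_S1 = 1 + 1/16*h_S0 + 5/16*h_S1 + 1/16*h_S2 + 1/16*h_S3 + 1/2*h_S4
  h_S2 = 1 + 1/4*h_S0 + 3/16*h_S1 + 1/8*h_S2 + 3/16*h_S3 + 1/4*h_S4
  h_S3 = 1 + 5/16*h_S0 + 1/16*h_S1 + 1/4*h_S2 + 3/16*h_S3 + 3/16*h_S4
  h_S4 = 1 + 5/8*h_S0 + 1/16*h_S1 + 1/8*h_S2 + 1/8*h_S3 + 1/16*h_S4

Substituting h_S0 = 0 and rearranging gives the linear system (I - Q) h = 1:
  [11/16, -1/16, -1/16, -1/2] . (h_S1, h_S2, h_S3, h_S4) = 1
  [-3/16, 7/8, -3/16, -1/4] . (h_S1, h_S2, h_S3, h_S4) = 1
  [-1/16, -1/4, 13/16, -3/16] . (h_S1, h_S2, h_S3, h_S4) = 1
  [-1/16, -1/8, -1/8, 15/16] . (h_S1, h_S2, h_S3, h_S4) = 1

Solving yields:
  h_S1 = 912/257
  h_S2 = 13728/4369
  h_S3 = 12928/4369
  h_S4 = 544/257

Starting state is S2, so the expected hitting time is h_S2 = 13728/4369.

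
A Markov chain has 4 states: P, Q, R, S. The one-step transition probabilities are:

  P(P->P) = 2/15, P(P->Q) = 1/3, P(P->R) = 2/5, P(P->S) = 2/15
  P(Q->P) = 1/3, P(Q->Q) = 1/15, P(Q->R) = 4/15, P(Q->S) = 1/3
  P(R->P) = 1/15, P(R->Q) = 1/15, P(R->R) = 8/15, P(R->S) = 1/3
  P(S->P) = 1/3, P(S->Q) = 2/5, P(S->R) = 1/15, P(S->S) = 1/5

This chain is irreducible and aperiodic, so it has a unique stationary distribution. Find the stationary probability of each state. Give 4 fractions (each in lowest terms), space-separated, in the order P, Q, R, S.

The stationary distribution satisfies pi = pi * P, i.e.:
  pi_P = 2/15*pi_P + 1/3*pi_Q + 1/15*pi_R + 1/3*pi_S
  pi_Q = 1/3*pi_P + 1/15*pi_Q + 1/15*pi_R + 2/5*pi_S
  pi_R = 2/5*pi_P + 4/15*pi_Q + 8/15*pi_R + 1/15*pi_S
  pi_S = 2/15*pi_P + 1/3*pi_Q + 1/3*pi_R + 1/5*pi_S
with normalization: pi_P + pi_Q + pi_R + pi_S = 1.

Using the first 3 balance equations plus normalization, the linear system A*pi = b is:
  [-13/15, 1/3, 1/15, 1/3] . pi = 0
  [1/3, -14/15, 1/15, 2/5] . pi = 0
  [2/5, 4/15, -7/15, 1/15] . pi = 0
  [1, 1, 1, 1] . pi = 1

Solving yields:
  pi_P = 723/3538
  pi_Q = 733/3538
  pi_R = 1169/3538
  pi_S = 913/3538

Verification (pi * P):
  723/3538*2/15 + 733/3538*1/3 + 1169/3538*1/15 + 913/3538*1/3 = 723/3538 = pi_P  (ok)
  723/3538*1/3 + 733/3538*1/15 + 1169/3538*1/15 + 913/3538*2/5 = 733/3538 = pi_Q  (ok)
  723/3538*2/5 + 733/3538*4/15 + 1169/3538*8/15 + 913/3538*1/15 = 1169/3538 = pi_R  (ok)
  723/3538*2/15 + 733/3538*1/3 + 1169/3538*1/3 + 913/3538*1/5 = 913/3538 = pi_S  (ok)

Answer: 723/3538 733/3538 1169/3538 913/3538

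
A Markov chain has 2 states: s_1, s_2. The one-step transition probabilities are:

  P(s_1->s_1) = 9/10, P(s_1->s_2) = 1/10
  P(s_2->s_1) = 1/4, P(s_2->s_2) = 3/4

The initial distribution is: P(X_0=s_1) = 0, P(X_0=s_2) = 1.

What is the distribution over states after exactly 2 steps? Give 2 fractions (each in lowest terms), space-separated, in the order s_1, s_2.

Answer: 33/80 47/80

Derivation:
Propagating the distribution step by step (d_{t+1} = d_t * P):
d_0 = (s_1=0, s_2=1)
  d_1[s_1] = 0*9/10 + 1*1/4 = 1/4
  d_1[s_2] = 0*1/10 + 1*3/4 = 3/4
d_1 = (s_1=1/4, s_2=3/4)
  d_2[s_1] = 1/4*9/10 + 3/4*1/4 = 33/80
  d_2[s_2] = 1/4*1/10 + 3/4*3/4 = 47/80
d_2 = (s_1=33/80, s_2=47/80)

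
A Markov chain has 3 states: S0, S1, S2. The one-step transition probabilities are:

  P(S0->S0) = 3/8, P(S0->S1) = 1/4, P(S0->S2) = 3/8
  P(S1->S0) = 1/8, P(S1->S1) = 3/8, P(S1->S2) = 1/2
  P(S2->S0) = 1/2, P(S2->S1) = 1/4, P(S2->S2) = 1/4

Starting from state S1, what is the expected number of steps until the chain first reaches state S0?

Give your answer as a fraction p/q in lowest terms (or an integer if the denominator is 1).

Answer: 40/11

Derivation:
Let h_i = expected steps to first reach S0 from state i.
Boundary: h_S0 = 0.
First-step equations for the other states:
  h_S1 = 1 + 1/8*h_S0 + 3/8*h_S1 + 1/2*h_S2
  h_S2 = 1 + 1/2*h_S0 + 1/4*h_S1 + 1/4*h_S2

Substituting h_S0 = 0 and rearranging gives the linear system (I - Q) h = 1:
  [5/8, -1/2] . (h_S1, h_S2) = 1
  [-1/4, 3/4] . (h_S1, h_S2) = 1

Solving yields:
  h_S1 = 40/11
  h_S2 = 28/11

Starting state is S1, so the expected hitting time is h_S1 = 40/11.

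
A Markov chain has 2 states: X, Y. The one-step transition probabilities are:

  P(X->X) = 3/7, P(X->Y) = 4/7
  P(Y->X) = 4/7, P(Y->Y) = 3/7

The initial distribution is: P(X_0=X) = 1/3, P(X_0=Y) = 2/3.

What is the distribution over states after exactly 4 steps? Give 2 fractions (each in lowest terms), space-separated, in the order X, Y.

Propagating the distribution step by step (d_{t+1} = d_t * P):
d_0 = (X=1/3, Y=2/3)
  d_1[X] = 1/3*3/7 + 2/3*4/7 = 11/21
  d_1[Y] = 1/3*4/7 + 2/3*3/7 = 10/21
d_1 = (X=11/21, Y=10/21)
  d_2[X] = 11/21*3/7 + 10/21*4/7 = 73/147
  d_2[Y] = 11/21*4/7 + 10/21*3/7 = 74/147
d_2 = (X=73/147, Y=74/147)
  d_3[X] = 73/147*3/7 + 74/147*4/7 = 515/1029
  d_3[Y] = 73/147*4/7 + 74/147*3/7 = 514/1029
d_3 = (X=515/1029, Y=514/1029)
  d_4[X] = 515/1029*3/7 + 514/1029*4/7 = 3601/7203
  d_4[Y] = 515/1029*4/7 + 514/1029*3/7 = 3602/7203
d_4 = (X=3601/7203, Y=3602/7203)

Answer: 3601/7203 3602/7203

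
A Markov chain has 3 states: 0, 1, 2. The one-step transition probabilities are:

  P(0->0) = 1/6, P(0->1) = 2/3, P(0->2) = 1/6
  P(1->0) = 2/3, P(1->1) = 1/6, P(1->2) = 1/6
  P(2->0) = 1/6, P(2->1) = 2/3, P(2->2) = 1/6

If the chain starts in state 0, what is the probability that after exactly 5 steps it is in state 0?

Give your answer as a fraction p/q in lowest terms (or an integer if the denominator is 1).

Answer: 3/8

Derivation:
Computing P^5 by repeated multiplication:
P^1 =
  0: [1/6, 2/3, 1/6]
  1: [2/3, 1/6, 1/6]
  2: [1/6, 2/3, 1/6]
P^2 =
  0: [1/2, 1/3, 1/6]
  1: [1/4, 7/12, 1/6]
  2: [1/2, 1/3, 1/6]
P^3 =
  0: [1/3, 1/2, 1/6]
  1: [11/24, 3/8, 1/6]
  2: [1/3, 1/2, 1/6]
P^4 =
  0: [5/12, 5/12, 1/6]
  1: [17/48, 23/48, 1/6]
  2: [5/12, 5/12, 1/6]
P^5 =
  0: [3/8, 11/24, 1/6]
  1: [13/32, 41/96, 1/6]
  2: [3/8, 11/24, 1/6]

(P^5)[0 -> 0] = 3/8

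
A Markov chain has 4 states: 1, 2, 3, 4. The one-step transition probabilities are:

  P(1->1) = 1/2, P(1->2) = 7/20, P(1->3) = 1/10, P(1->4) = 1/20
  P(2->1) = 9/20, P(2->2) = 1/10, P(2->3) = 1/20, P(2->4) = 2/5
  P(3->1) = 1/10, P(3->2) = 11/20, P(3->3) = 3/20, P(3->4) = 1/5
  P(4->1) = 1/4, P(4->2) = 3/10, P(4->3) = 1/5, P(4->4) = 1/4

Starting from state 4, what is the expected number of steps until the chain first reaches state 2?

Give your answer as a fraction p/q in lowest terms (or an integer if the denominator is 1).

Let h_i = expected steps to first reach 2 from state i.
Boundary: h_2 = 0.
First-step equations for the other states:
  h_1 = 1 + 1/2*h_1 + 7/20*h_2 + 1/10*h_3 + 1/20*h_4
  h_3 = 1 + 1/10*h_1 + 11/20*h_2 + 3/20*h_3 + 1/5*h_4
  h_4 = 1 + 1/4*h_1 + 3/10*h_2 + 1/5*h_3 + 1/4*h_4

Substituting h_2 = 0 and rearranging gives the linear system (I - Q) h = 1:
  [1/2, -1/10, -1/20] . (h_1, h_3, h_4) = 1
  [-1/10, 17/20, -1/5] . (h_1, h_3, h_4) = 1
  [-1/4, -1/5, 3/4] . (h_1, h_3, h_4) = 1

Solving yields:
  h_1 = 5960/2197
  h_3 = 4740/2197
  h_4 = 6180/2197

Starting state is 4, so the expected hitting time is h_4 = 6180/2197.

Answer: 6180/2197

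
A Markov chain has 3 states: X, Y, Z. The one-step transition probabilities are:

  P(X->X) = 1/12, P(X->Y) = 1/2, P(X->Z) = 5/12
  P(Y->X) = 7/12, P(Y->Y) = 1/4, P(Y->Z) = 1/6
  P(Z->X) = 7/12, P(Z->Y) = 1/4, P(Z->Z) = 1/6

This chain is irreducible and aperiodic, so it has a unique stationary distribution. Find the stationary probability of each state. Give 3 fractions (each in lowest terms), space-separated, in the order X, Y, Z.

Answer: 7/18 25/72 19/72

Derivation:
The stationary distribution satisfies pi = pi * P, i.e.:
  pi_X = 1/12*pi_X + 7/12*pi_Y + 7/12*pi_Z
  pi_Y = 1/2*pi_X + 1/4*pi_Y + 1/4*pi_Z
  pi_Z = 5/12*pi_X + 1/6*pi_Y + 1/6*pi_Z
with normalization: pi_X + pi_Y + pi_Z = 1.

Using the first 2 balance equations plus normalization, the linear system A*pi = b is:
  [-11/12, 7/12, 7/12] . pi = 0
  [1/2, -3/4, 1/4] . pi = 0
  [1, 1, 1] . pi = 1

Solving yields:
  pi_X = 7/18
  pi_Y = 25/72
  pi_Z = 19/72

Verification (pi * P):
  7/18*1/12 + 25/72*7/12 + 19/72*7/12 = 7/18 = pi_X  (ok)
  7/18*1/2 + 25/72*1/4 + 19/72*1/4 = 25/72 = pi_Y  (ok)
  7/18*5/12 + 25/72*1/6 + 19/72*1/6 = 19/72 = pi_Z  (ok)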